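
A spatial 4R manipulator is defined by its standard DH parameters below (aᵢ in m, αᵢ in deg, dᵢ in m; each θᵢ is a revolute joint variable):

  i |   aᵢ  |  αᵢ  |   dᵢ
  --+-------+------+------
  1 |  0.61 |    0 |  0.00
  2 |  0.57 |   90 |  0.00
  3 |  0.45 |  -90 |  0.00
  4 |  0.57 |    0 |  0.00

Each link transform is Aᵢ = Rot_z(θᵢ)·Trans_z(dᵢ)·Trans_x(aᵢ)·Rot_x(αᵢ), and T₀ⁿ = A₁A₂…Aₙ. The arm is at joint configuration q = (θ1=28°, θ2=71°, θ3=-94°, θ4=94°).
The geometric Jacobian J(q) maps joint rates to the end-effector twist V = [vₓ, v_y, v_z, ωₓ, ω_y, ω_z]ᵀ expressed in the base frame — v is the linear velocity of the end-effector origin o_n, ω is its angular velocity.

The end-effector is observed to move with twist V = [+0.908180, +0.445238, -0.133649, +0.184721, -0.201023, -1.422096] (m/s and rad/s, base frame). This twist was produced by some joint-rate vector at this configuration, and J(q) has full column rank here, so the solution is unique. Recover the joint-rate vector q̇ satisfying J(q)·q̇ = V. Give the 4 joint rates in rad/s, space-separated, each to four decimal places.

-0.9930 -0.4450 0.1510 -0.2280

o_n = [-0.1077, 0.7321, -0.4092]
J₁: ẑ×o_n = [-0.7321, -0.1077, 0.0000], ω = ẑ
J2: z=[0.0000, 0.0000, 1.0000] o=[0.5386, 0.2864, 0.0000] → [-0.4458, -0.6463, 0.0000, 0.0000, 0.0000, 1.0000]
J3: z=[0.9877, 0.1564, 0.0000] o=[0.4494, 0.8494, 0.0000] → [-0.0640, 0.4042, -0.0286, 0.9877, 0.1564, 0.0000]
J4: z=[-0.1561, 0.9853, -0.0698] o=[0.4543, 0.8184, -0.4489] → [0.0331, 0.0454, 0.5672, -0.1561, 0.9853, -0.0698]
q̇ = J⁺·V = [-0.9930, -0.4450, 0.1510, -0.2280]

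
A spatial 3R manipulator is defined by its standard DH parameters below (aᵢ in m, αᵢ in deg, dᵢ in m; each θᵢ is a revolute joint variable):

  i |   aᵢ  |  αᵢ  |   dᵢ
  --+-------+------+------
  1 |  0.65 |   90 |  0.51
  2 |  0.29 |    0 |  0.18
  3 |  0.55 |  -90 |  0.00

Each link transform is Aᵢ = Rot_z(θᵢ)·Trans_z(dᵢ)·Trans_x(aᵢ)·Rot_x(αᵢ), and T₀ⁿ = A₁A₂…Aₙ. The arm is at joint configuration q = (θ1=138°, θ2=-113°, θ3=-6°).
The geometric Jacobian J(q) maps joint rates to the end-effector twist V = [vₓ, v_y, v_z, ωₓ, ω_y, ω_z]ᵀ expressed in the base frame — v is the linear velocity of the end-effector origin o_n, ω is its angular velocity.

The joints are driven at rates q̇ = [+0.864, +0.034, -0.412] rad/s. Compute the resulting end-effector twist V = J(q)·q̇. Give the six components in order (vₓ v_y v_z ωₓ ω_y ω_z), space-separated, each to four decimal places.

-0.1433 -0.1849 0.0969 -0.2529 -0.2809 0.8640

o_n = [-0.0802, 0.3145, -0.2380]
J₁: ẑ×o_n = [-0.3145, -0.0802, 0.0000], ω = ẑ
J2: z=[0.6691, 0.7431, 0.0000] o=[-0.4830, 0.4349, 0.5100] → [-0.5559, 0.5005, -0.3800, 0.6691, 0.7431, 0.0000]
J3: z=[0.6691, 0.7431, 0.0000] o=[-0.2784, 0.4929, 0.2431] → [-0.3575, 0.3219, -0.2666, 0.6691, 0.7431, 0.0000]
V = J·q̇ = [-0.1433, -0.1849, 0.0969, -0.2529, -0.2809, 0.8640]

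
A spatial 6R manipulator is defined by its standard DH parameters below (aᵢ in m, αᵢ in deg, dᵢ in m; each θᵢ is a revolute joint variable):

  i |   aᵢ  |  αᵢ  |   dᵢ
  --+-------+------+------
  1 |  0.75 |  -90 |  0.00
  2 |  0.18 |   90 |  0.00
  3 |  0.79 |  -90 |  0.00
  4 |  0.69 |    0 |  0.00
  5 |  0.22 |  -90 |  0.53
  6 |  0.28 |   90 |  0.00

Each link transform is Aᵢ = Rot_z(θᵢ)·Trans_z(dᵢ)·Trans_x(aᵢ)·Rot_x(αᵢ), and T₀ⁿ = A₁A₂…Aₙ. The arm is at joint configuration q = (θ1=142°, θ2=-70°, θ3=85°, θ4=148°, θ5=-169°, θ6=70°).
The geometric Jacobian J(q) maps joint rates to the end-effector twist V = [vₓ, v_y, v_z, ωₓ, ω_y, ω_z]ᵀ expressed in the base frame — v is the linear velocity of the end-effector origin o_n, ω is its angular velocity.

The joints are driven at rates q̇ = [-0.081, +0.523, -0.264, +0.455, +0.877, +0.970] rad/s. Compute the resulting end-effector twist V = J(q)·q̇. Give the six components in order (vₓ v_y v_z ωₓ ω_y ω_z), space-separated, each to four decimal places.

-0.0256 0.3768 0.0044 -1.1233 -0.3729 -1.6995

o_n = [-1.0873, 0.1884, -0.1261]
J₁: ẑ×o_n = [-0.1884, -1.0873, 0.0000], ω = ẑ
J2: z=[-0.6157, -0.7880, 0.0000] o=[-0.5910, 0.4617, 0.0000] → [0.0994, -0.0777, -0.2228, -0.6157, -0.7880, 0.0000]
J3: z=[0.7405, -0.5785, 0.3420] o=[-0.6395, 0.4996, 0.1691] → [0.2773, 0.0655, -0.4896, 0.7405, -0.5785, 0.3420]
J4: z=[0.2148, -0.2784, -0.9361] o=[-1.1426, -0.1060, 0.2338] → [0.3758, 0.0256, 0.0786, 0.2148, -0.2784, -0.9361]
J5: z=[0.2148, -0.2784, -0.9361] o=[-1.0407, 0.5541, 0.0609] → [-0.2904, 0.0838, -0.0916, 0.2148, -0.2784, -0.9361]
J6: z=[-0.9195, 0.2654, -0.2900] o=[-0.9993, 0.2035, -0.3915] → [0.0660, 0.2695, 0.0373, -0.9195, 0.2654, -0.2900]
V = J·q̇ = [-0.0256, 0.3768, 0.0044, -1.1233, -0.3729, -1.6995]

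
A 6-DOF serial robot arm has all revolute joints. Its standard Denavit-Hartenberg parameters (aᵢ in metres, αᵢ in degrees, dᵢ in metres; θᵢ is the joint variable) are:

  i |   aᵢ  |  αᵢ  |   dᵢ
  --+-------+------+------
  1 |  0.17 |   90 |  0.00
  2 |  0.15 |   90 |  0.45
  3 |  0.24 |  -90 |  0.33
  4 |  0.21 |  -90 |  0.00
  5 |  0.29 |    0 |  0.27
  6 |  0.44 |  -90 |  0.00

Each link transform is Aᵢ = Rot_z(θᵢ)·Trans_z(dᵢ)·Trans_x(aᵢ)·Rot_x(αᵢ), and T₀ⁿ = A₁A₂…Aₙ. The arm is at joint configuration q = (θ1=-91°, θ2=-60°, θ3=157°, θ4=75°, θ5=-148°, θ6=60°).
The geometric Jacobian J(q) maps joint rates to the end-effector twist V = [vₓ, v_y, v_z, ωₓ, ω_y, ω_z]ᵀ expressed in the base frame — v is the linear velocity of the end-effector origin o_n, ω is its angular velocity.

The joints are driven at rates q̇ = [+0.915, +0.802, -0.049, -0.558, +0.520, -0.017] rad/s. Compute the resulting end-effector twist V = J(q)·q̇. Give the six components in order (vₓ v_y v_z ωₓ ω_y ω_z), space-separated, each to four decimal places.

-0.0384 -0.2688 0.1507 -1.1341 -0.4681 0.4285

o_n = [0.1082, 0.0995, -0.0899]
J₁: ẑ×o_n = [-0.0995, 0.1082, 0.0000], ω = ẑ
J2: z=[-0.9998, 0.0175, 0.0000] o=[-0.0030, -0.1700, 0.0000] → [-0.0016, -0.0899, -0.2714, -0.9998, 0.0175, 0.0000]
J3: z=[0.0151, 0.8659, -0.5000] o=[-0.4542, -0.2371, -0.1299] → [0.2029, -0.2818, -0.4819, 0.0151, 0.8659, -0.5000]
J4: z=[0.9238, 0.1793, 0.3384] o=[-0.5411, 0.1607, -0.1036] → [0.0232, 0.2071, -0.1729, 0.9238, 0.1793, 0.3384]
J5: z=[0.3657, -0.6752, -0.6406] o=[-0.5649, 0.0105, 0.0412] → [0.1456, -0.3833, 0.4871, 0.3657, -0.6752, -0.6406]
J6: z=[0.3657, -0.6752, -0.6406] o=[-0.2963, 0.0317, -0.2493] → [-0.0642, -0.3174, 0.2979, 0.3657, -0.6752, -0.6406]
V = J·q̇ = [-0.0384, -0.2688, 0.1507, -1.1341, -0.4681, 0.4285]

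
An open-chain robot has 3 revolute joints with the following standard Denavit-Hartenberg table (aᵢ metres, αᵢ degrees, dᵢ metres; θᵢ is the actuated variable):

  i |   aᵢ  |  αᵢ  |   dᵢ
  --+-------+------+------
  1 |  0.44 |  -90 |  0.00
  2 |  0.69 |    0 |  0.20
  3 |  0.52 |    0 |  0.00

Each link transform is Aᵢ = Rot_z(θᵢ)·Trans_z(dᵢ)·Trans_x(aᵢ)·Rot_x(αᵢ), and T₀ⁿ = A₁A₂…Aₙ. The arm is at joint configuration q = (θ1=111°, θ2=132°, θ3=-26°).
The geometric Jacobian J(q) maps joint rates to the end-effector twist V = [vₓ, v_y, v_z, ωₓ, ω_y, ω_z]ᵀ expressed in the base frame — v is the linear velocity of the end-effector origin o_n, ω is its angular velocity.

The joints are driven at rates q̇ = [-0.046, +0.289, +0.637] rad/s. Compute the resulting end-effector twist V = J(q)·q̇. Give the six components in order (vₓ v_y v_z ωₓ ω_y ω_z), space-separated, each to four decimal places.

o_n = [-0.1276, -0.2257, -1.0126]
J₁: ẑ×o_n = [0.2257, -0.1276, 0.0000], ω = ẑ
J2: z=[-0.9336, -0.3584, 0.0000] o=[-0.1577, 0.4108, 0.0000] → [0.3629, -0.9454, 0.6050, -0.9336, -0.3584, 0.0000]
J3: z=[-0.9336, -0.3584, 0.0000] o=[-0.1789, -0.0919, -0.5128] → [0.1791, -0.4667, 0.1433, -0.9336, -0.3584, 0.0000]
V = J·q̇ = [0.2086, -0.5646, 0.2662, -0.8645, -0.3318, -0.0460]

0.2086 -0.5646 0.2662 -0.8645 -0.3318 -0.0460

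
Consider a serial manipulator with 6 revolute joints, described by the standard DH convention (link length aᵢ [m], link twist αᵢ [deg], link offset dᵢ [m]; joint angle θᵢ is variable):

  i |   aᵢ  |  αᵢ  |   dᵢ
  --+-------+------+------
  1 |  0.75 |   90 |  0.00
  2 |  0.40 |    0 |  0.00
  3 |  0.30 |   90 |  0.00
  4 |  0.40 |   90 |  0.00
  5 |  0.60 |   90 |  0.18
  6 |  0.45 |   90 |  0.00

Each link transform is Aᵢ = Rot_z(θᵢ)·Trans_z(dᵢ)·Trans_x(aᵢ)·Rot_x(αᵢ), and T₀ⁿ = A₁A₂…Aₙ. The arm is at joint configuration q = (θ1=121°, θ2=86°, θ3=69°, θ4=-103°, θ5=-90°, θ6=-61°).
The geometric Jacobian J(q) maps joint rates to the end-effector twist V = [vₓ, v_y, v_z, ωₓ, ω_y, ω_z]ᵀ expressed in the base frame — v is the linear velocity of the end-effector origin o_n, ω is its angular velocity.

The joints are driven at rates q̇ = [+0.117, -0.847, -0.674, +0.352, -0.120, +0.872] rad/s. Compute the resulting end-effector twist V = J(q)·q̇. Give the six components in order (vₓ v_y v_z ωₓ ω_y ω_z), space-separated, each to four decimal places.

0.5142 -0.5182 0.7637 -0.5291 -0.4754 0.5683

o_n = [-0.4027, -0.1799, -0.1658]
J₁: ẑ×o_n = [0.1799, -0.4027, 0.0000], ω = ẑ
J2: z=[0.8572, 0.5150, 0.0000] o=[-0.3863, 0.6429, 0.0000] → [-0.0854, 0.1421, -0.6968, 0.8572, 0.5150, 0.0000]
J3: z=[0.8572, 0.5150, 0.0000] o=[-0.4006, 0.6668, 0.3990] → [-0.2909, 0.4841, -0.7247, 0.8572, 0.5150, 0.0000]
J4: z=[-0.2177, 0.3623, 0.9063] o=[-0.2606, 0.4337, 0.5258] → [0.3056, -0.2793, 0.1850, -0.2177, 0.3623, 0.9063]
J5: z=[-0.2620, 0.8728, -0.4118] o=[-0.6367, 0.3029, 0.4878] → [-0.7692, -0.2676, -0.0778, -0.2620, 0.8728, -0.4118]
J6: z=[0.9402, 0.3271, 0.0951] o=[-0.5533, 0.2427, -0.1301] → [0.0285, 0.0478, -0.4465, 0.9402, 0.3271, 0.0951]
V = J·q̇ = [0.5142, -0.5182, 0.7637, -0.5291, -0.4754, 0.5683]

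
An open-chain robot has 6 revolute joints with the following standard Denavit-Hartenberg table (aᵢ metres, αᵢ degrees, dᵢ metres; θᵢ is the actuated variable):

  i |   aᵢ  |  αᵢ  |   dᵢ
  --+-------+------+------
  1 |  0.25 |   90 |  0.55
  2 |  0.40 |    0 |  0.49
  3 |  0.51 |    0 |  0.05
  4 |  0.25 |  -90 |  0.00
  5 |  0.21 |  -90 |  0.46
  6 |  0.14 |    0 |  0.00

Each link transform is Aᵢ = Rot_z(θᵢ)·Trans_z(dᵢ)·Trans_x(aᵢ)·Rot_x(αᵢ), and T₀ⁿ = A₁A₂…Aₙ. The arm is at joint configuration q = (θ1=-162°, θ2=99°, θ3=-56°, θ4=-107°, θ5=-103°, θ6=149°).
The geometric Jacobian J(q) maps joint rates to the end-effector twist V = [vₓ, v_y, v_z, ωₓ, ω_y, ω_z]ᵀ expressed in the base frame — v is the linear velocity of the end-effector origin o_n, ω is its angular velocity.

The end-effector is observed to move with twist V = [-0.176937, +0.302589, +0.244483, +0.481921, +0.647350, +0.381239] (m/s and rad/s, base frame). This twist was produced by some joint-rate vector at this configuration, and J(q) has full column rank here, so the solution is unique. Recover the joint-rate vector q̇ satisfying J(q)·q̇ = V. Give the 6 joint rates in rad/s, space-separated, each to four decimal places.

-0.2820 -0.6620 0.4270 0.9060 -0.3010 -0.9080

o_n = [-1.1543, 0.2849, 1.2564]
J₁: ẑ×o_n = [-0.2849, -1.1543, 0.0000], ω = ẑ
J2: z=[-0.3090, 0.9511, 0.0000] o=[-0.2378, -0.0773, 0.5500] → [0.6719, 0.2183, 0.7598, -0.3090, 0.9511, 0.0000]
J3: z=[-0.3090, 0.9511, 0.0000] o=[-0.3297, 0.4081, 0.9451] → [0.2961, 0.0962, 0.8223, -0.3090, 0.9511, 0.0000]
J4: z=[-0.3090, 0.9511, 0.0000] o=[-0.6999, 0.3404, 1.2929] → [-0.0347, -0.0113, 0.4494, -0.3090, 0.9511, 0.0000]
J5: z=[-0.8548, -0.2777, 0.4384] o=[-0.8041, 0.3065, 1.0682] → [-0.0428, 0.0074, -0.0788, -0.8548, -0.2777, 0.4384]
J6: z=[-0.4757, 0.0819, -0.8758] o=[-1.2408, 0.3798, 1.3123] → [-0.0876, -0.1023, 0.0380, -0.4757, 0.0819, -0.8758]
q̇ = J⁺·V = [-0.2820, -0.6620, 0.4270, 0.9060, -0.3010, -0.9080]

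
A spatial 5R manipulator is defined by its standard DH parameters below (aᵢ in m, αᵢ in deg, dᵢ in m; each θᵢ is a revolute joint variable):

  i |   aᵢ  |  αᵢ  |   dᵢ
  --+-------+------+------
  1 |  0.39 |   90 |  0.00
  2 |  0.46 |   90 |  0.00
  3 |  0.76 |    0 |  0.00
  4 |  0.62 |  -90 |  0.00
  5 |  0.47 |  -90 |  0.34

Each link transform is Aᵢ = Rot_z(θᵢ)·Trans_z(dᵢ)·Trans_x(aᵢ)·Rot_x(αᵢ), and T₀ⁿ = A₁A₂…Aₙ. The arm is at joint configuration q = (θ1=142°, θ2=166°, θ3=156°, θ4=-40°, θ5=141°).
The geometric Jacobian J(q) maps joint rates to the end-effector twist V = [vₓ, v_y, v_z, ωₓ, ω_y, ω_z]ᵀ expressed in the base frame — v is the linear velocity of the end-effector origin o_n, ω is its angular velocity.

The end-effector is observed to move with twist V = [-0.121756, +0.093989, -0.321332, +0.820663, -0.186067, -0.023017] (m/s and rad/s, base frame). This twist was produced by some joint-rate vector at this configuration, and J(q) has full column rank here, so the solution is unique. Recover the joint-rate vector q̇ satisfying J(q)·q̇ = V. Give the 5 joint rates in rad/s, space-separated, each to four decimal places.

0.0840 0.0110 0.3630 -0.6510 -0.7930

o_n = [-0.5096, 0.8918, -0.4446]
J₁: ẑ×o_n = [-0.8918, -0.5096, 0.0000], ω = ẑ
J2: z=[0.6157, 0.7880, 0.0000] o=[-0.3073, 0.2401, 0.0000] → [-0.3504, 0.2737, 0.5606, 0.6157, 0.7880, 0.0000]
J3: z=[-0.1906, 0.1489, 0.9703] o=[0.0444, -0.0347, 0.1113] → [-0.9818, -0.6435, -0.0941, -0.1906, 0.1489, 0.9703]
J4: z=[-0.1906, 0.1489, 0.9703] o=[-0.2962, 0.6237, -0.0567] → [-0.3180, -0.2811, -0.0193, -0.1906, 0.1489, 0.9703]
J5: z=[-0.9571, 0.1915, -0.2174] o=[-0.1609, 1.2251, -0.1224] → [-0.1342, -0.2325, 0.3858, -0.9571, 0.1915, -0.2174]
q̇ = J⁺·V = [0.0840, 0.0110, 0.3630, -0.6510, -0.7930]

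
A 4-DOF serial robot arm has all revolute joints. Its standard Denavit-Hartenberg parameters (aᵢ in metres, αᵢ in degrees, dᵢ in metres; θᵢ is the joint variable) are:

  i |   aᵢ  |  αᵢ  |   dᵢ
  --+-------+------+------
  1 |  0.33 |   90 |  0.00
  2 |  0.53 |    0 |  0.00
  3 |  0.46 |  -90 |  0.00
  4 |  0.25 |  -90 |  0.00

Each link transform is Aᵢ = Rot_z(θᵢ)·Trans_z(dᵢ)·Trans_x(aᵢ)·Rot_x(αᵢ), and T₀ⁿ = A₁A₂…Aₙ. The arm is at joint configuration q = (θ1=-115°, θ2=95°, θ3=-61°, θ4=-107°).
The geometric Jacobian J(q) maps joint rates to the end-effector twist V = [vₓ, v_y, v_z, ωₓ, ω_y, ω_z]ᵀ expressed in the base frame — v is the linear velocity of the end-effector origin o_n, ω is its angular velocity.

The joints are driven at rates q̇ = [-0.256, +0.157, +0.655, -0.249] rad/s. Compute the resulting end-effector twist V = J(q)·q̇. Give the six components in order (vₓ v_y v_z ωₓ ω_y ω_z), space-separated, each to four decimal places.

0.0322 0.3923 0.2199 -0.7948 0.2170 -0.4624

o_n = [-0.4722, -0.4469, 0.7443]
J₁: ẑ×o_n = [0.4469, -0.4722, 0.0000], ω = ẑ
J2: z=[-0.9063, 0.4226, 0.0000] o=[-0.1395, -0.2991, 0.0000] → [0.3146, 0.6746, 0.2746, -0.9063, 0.4226, 0.0000]
J3: z=[-0.9063, 0.4226, 0.0000] o=[-0.1199, -0.2572, 0.5280] → [0.0914, 0.1961, 0.3208, -0.9063, 0.4226, 0.0000]
J4: z=[0.2363, 0.5068, 0.8290] o=[-0.2811, -0.6028, 0.7852] → [-0.1500, -0.1487, 0.1337, 0.2363, 0.5068, 0.8290]
V = J·q̇ = [0.0322, 0.3923, 0.2199, -0.7948, 0.2170, -0.4624]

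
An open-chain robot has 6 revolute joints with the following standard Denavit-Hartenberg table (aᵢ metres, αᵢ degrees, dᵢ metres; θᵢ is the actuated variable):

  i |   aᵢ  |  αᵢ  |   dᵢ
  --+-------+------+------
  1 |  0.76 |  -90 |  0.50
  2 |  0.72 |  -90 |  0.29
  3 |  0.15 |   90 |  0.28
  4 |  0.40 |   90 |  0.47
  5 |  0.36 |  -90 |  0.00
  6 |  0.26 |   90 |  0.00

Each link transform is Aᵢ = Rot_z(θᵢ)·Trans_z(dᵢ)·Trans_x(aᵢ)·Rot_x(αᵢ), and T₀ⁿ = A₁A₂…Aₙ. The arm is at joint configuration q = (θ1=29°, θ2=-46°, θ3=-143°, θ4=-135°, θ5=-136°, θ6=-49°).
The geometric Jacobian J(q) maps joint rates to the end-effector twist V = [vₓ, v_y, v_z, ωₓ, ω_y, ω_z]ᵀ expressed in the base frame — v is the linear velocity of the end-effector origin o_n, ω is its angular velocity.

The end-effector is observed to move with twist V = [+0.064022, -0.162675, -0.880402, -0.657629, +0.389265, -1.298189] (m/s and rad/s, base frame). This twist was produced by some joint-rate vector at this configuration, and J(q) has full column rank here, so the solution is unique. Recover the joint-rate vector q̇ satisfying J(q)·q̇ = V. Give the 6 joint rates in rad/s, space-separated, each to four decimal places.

0.0740 0.5230 0.9750 0.0720 -0.9790 -0.7990

o_n = [1.2204, 0.9142, 0.6931]
J₁: ẑ×o_n = [-0.9142, 1.2204, 0.0000], ω = ẑ
J2: z=[-0.4848, 0.8746, 0.0000] o=[0.6647, 0.3685, 0.5000] → [0.1689, 0.0936, -0.7506, -0.4848, 0.8746, 0.0000]
J3: z=[0.6291, 0.3487, -0.6947] o=[0.9616, 0.8646, 1.0179] → [-0.0788, 0.0246, -0.0590, 0.6291, 0.3487, -0.6947]
J4: z=[0.0215, -0.9012, -0.4329] o=[1.0212, 1.0008, 0.7372] → [0.0023, -0.0853, 0.1777, 0.0215, -0.9012, -0.4329]
J5: z=[0.9943, 0.0646, -0.0850] o=[1.0731, 0.4058, 0.8927] → [0.0303, 0.1860, 0.4960, 0.9943, 0.0646, -0.0850]
J6: z=[0.0571, 0.3505, 0.9348] o=[1.0407, 0.7422, 0.7686] → [-0.1873, 0.1723, -0.0532, 0.0571, 0.3505, 0.9348]
q̇ = J⁺·V = [0.0740, 0.5230, 0.9750, 0.0720, -0.9790, -0.7990]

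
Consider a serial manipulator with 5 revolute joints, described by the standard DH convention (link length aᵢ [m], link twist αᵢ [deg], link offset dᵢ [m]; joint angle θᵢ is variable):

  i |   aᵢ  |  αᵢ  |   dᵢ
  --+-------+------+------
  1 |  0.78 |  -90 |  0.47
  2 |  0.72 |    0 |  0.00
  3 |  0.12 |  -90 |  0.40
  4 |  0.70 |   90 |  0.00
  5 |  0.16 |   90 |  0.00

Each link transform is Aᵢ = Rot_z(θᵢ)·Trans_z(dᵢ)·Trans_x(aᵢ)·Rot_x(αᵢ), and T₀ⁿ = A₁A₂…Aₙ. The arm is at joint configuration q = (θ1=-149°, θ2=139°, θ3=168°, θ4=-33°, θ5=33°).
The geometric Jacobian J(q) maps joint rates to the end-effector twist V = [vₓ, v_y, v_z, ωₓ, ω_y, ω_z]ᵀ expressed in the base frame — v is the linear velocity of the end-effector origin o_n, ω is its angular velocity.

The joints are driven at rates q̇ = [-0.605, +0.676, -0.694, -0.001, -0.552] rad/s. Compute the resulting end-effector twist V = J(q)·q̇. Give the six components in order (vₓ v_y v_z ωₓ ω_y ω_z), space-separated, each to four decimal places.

-0.3652 0.3135 0.4539 -0.4021 0.3195 -0.3643

o_n = [-0.2453, -1.1441, 0.5998]
J₁: ẑ×o_n = [1.1441, -0.2453, 0.0000], ω = ẑ
J2: z=[0.5150, -0.8572, 0.0000] o=[-0.6686, -0.4017, 0.4700] → [-0.1112, -0.0668, -0.0195, 0.5150, -0.8572, 0.0000]
J3: z=[0.5150, -0.8572, 0.0000] o=[-0.2028, -0.1219, -0.0024] → [-0.5161, -0.3101, -0.5628, 0.5150, -0.8572, 0.0000]
J4: z=[-0.6846, -0.4113, -0.6018] o=[-0.0587, -0.5019, 0.0935] → [-0.5947, 0.4589, 0.3628, -0.6846, -0.4113, -0.6018]
J5: z=[0.7129, -0.5501, -0.4350] o=[-0.1652, -1.0107, 0.5623] → [-0.0786, 0.0081, -0.1391, 0.7129, -0.5501, -0.4350]
V = J·q̇ = [-0.3652, 0.3135, 0.4539, -0.4021, 0.3195, -0.3643]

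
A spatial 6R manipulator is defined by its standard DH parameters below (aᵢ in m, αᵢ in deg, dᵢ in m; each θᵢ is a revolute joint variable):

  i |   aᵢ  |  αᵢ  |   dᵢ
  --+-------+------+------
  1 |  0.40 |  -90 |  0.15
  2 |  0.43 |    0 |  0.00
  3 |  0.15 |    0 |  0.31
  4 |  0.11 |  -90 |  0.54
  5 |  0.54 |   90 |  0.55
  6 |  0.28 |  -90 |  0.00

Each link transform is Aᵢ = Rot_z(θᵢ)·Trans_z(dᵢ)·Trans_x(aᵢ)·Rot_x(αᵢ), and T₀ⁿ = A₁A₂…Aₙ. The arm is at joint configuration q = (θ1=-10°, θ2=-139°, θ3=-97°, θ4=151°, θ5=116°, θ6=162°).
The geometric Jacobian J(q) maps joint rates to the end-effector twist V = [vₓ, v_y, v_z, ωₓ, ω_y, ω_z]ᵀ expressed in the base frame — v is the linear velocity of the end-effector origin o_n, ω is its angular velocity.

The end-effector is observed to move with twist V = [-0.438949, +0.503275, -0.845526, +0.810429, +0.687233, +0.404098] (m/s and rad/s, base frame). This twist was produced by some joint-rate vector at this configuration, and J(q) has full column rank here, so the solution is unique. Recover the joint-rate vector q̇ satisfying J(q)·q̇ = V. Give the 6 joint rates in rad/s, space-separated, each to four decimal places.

0.5510 -0.5420 0.4930 0.8240 0.6890 -0.0970

o_n = [0.7202, 0.4863, 0.2423]
J₁: ẑ×o_n = [-0.4863, 0.7202, 0.0000], ω = ẑ
J2: z=[0.1736, 0.9848, 0.0000] o=[0.3939, -0.0695, 0.1500] → [0.0909, -0.0160, -0.2248, 0.1736, 0.9848, 0.0000]
J3: z=[0.1736, 0.9848, 0.0000] o=[0.0743, -0.0131, 0.4321] → [-0.1869, 0.0330, -0.5494, 0.1736, 0.9848, 0.0000]
J4: z=[0.1736, 0.9848, 0.0000] o=[0.0456, 0.3067, 0.3077] → [-0.0644, 0.0114, -0.6332, 0.1736, 0.9848, 0.0000]
J5: z=[0.9811, -0.1730, -0.0872] o=[0.1488, 0.8369, 0.4173] → [-0.0003, 0.1219, -0.2451, 0.9811, -0.1730, -0.0872]
J6: z=[0.0010, -0.4453, 0.8954] o=[0.5838, 0.2673, 0.1336] → [-0.2445, 0.1221, 0.0610, 0.0010, -0.4453, 0.8954]
q̇ = J⁺·V = [0.5510, -0.5420, 0.4930, 0.8240, 0.6890, -0.0970]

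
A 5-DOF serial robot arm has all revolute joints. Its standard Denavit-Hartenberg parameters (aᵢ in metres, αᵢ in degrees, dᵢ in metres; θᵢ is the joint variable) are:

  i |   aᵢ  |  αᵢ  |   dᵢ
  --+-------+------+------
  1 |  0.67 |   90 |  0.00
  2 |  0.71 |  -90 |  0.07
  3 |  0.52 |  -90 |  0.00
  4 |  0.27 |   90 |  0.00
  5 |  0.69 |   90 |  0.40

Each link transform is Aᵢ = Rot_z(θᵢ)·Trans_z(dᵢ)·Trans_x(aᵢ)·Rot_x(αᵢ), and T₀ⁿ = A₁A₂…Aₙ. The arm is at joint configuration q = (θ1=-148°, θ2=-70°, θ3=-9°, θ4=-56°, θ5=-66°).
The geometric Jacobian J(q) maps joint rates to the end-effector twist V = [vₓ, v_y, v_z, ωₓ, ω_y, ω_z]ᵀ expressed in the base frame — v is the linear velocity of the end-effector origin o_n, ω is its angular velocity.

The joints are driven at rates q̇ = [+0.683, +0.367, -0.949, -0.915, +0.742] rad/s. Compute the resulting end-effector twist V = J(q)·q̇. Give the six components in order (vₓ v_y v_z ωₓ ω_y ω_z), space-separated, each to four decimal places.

o_n = [-1.8379, -0.2402, -0.8025]
J₁: ẑ×o_n = [0.2402, -1.8379, 0.0000], ω = ẑ
J2: z=[-0.5299, 0.8480, 0.0000] o=[-0.5682, -0.3550, 0.0000] → [-0.6806, -0.4253, 1.0159, -0.5299, 0.8480, 0.0000]
J3: z=[-0.7969, -0.4980, 0.3420] o=[-0.8112, -0.4244, -0.6672] → [0.0044, -0.4590, -0.6580, -0.7969, -0.4980, 0.3420]
J4: z=[0.4780, -0.8660, -0.1470] o=[-1.0033, -0.4485, -1.1498] → [-0.2701, -0.0433, -0.6232, 0.4780, -0.8660, -0.1470]
J5: z=[-0.1394, -0.2400, 0.9607] o=[-1.2374, -0.5669, -1.2134] → [-0.4125, -0.5196, -0.1897, -0.1394, -0.2400, 0.9607]
V = J·q̇ = [-0.1488, -1.3217, 1.4268, 0.0210, 1.3980, 1.2058]

-0.1488 -1.3217 1.4268 0.0210 1.3980 1.2058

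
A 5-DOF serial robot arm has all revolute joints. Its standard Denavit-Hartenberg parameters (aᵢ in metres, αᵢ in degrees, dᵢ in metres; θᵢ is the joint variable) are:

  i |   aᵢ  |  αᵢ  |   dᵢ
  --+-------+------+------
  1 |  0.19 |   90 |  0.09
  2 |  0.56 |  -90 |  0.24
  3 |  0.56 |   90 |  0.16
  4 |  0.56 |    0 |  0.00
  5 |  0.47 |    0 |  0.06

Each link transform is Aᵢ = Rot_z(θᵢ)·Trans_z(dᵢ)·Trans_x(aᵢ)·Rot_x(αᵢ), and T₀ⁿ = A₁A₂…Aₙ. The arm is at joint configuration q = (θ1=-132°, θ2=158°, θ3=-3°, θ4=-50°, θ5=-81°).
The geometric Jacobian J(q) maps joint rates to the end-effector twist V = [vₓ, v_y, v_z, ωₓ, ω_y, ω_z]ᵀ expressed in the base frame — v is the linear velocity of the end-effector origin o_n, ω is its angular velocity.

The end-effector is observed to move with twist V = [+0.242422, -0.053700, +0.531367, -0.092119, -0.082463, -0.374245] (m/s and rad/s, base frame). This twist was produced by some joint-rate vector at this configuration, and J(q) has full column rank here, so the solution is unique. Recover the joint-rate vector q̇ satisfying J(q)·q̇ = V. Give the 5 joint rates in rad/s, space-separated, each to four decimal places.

o_n = [0.1943, 0.7118, 1.1057]
J₁: ẑ×o_n = [-0.7118, 0.1943, 0.0000], ω = ẑ
J2: z=[-0.7431, 0.6691, 0.0000] o=[-0.1271, -0.1412, 0.0900] → [0.6796, 0.7548, -0.8490, -0.7431, 0.6691, 0.0000]
J3: z=[0.2507, 0.2784, -0.9272] o=[0.0419, 0.4053, 0.2998] → [0.5086, -0.3432, 0.0344, 0.2507, 0.2784, -0.9272]
J4: z=[-0.7746, 0.6322, -0.0196] o=[0.4072, 0.8547, 0.3609] → [0.4680, 0.5811, 0.2453, -0.7746, 0.6322, -0.0196]
J5: z=[-0.7746, 0.6322, -0.0196] o=[0.5087, 0.9956, 0.8933] → [0.1287, 0.1707, 0.4186, -0.7746, 0.6322, -0.0196]
q̇ = J⁺·V = [-0.6050, -0.5120, -0.2600, 0.6610, -0.1350]

-0.6050 -0.5120 -0.2600 0.6610 -0.1350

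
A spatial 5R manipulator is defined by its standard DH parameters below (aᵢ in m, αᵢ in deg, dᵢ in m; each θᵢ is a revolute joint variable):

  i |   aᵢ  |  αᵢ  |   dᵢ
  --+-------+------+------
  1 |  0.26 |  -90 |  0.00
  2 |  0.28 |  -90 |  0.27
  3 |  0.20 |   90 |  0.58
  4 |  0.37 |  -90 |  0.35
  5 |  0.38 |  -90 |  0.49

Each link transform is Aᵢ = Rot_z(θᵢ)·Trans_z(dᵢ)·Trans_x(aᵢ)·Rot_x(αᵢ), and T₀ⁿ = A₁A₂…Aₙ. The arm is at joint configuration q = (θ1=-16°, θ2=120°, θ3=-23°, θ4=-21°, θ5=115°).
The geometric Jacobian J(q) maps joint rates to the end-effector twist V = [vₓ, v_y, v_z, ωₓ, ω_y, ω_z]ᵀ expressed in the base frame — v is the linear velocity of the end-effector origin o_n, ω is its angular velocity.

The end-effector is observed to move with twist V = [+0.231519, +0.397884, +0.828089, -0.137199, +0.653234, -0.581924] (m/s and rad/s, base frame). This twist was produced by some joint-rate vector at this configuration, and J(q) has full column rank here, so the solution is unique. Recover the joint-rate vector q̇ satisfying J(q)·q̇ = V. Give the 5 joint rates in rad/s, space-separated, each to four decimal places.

-0.6710 0.9510 0.4930 -0.3630 -0.1910

o_n = [-0.8001, 0.7478, -0.2147]
J₁: ẑ×o_n = [-0.7478, -0.8001, 0.0000], ω = ẑ
J2: z=[0.2756, 0.9613, 0.0000] o=[0.2499, -0.0717, 0.0000] → [-0.2063, 0.0592, 1.2352, 0.2756, 0.9613, 0.0000]
J3: z=[-0.8325, 0.2387, 0.5000] o=[0.1898, 0.2265, -0.2425] → [-0.2540, -0.4718, -0.1977, -0.8325, 0.2387, 0.5000]
J4: z=[0.4415, 0.8310, 0.3384] o=[-0.3600, 0.4654, -0.1119] → [-0.1809, -0.1036, 0.4904, 0.4415, 0.8310, 0.3384]
J5: z=[-0.8971, 0.4029, 0.1811] o=[-0.2107, 0.8982, -0.3352] → [0.0758, 0.0014, 0.3724, -0.8971, 0.4029, 0.1811]
q̇ = J⁺·V = [-0.6710, 0.9510, 0.4930, -0.3630, -0.1910]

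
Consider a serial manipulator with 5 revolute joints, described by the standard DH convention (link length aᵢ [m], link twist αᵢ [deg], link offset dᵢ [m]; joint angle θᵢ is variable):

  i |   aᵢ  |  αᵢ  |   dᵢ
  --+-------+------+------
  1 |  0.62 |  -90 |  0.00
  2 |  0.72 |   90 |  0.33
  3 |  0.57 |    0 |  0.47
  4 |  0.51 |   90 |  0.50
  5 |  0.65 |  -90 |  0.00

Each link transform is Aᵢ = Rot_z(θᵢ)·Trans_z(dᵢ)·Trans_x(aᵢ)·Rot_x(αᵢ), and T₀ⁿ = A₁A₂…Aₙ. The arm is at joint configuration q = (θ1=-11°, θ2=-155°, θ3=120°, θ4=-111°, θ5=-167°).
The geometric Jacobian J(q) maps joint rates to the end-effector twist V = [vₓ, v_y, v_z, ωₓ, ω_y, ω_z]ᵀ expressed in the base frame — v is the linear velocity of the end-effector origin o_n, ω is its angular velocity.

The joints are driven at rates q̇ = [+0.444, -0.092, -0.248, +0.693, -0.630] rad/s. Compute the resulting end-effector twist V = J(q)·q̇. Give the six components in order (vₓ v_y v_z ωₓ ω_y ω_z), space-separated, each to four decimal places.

-0.4969 0.0933 -0.4028 0.0042 0.5393 -0.0010

o_n = [0.1417, 0.7918, -0.6142]
J₁: ẑ×o_n = [-0.7918, 0.1417, 0.0000], ω = ẑ
J2: z=[0.1908, 0.9816, 0.0000] o=[0.6086, -0.1183, 0.0000] → [-0.6030, 0.1172, 0.6320, 0.1908, 0.9816, 0.0000]
J3: z=[-0.4149, 0.0806, -0.9063] o=[0.0310, 0.3301, 0.3043] → [0.3444, -0.4814, -0.2005, -0.4149, 0.0806, -0.9063]
J4: z=[-0.4149, 0.0806, -0.9063] o=[0.1838, 0.8033, -0.2421] → [-0.0404, -0.1162, 0.0082, -0.4149, 0.0806, -0.9063]
J5: z=[-0.3276, -0.9425, 0.0661] o=[-0.4566, 1.0091, -0.4824] → [0.1386, -0.0036, 0.6350, -0.3276, -0.9425, 0.0661]
V = J·q̇ = [-0.4969, 0.0933, -0.4028, 0.0042, 0.5393, -0.0010]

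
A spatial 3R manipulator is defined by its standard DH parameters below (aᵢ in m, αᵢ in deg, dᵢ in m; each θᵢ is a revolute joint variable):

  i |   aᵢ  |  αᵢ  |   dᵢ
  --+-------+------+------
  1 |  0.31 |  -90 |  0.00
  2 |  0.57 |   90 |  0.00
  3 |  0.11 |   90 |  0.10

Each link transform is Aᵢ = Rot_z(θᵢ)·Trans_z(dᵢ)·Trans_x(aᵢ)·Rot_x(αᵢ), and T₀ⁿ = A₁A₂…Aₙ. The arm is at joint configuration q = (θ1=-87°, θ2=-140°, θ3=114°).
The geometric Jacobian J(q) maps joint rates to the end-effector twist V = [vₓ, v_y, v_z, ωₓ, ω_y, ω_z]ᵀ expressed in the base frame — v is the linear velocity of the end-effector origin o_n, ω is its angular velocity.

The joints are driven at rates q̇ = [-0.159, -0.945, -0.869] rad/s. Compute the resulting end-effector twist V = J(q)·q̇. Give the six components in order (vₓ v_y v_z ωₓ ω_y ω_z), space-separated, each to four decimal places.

o_n = [0.0922, 0.1617, 0.2610]
J₁: ẑ×o_n = [-0.1617, 0.0922, 0.0000], ω = ẑ
J2: z=[0.9986, 0.0523, 0.0000] o=[0.0162, -0.3096, 0.0000] → [0.0137, -0.2607, 0.4667, 0.9986, 0.0523, 0.0000]
J3: z=[-0.0336, 0.6419, -0.7660] o=[-0.0066, 0.1265, 0.3664] → [-0.0407, -0.0792, -0.0646, -0.0336, 0.6419, -0.7660]
V = J·q̇ = [0.0481, 0.3005, -0.3849, -0.9145, -0.6073, 0.5067]

0.0481 0.3005 -0.3849 -0.9145 -0.6073 0.5067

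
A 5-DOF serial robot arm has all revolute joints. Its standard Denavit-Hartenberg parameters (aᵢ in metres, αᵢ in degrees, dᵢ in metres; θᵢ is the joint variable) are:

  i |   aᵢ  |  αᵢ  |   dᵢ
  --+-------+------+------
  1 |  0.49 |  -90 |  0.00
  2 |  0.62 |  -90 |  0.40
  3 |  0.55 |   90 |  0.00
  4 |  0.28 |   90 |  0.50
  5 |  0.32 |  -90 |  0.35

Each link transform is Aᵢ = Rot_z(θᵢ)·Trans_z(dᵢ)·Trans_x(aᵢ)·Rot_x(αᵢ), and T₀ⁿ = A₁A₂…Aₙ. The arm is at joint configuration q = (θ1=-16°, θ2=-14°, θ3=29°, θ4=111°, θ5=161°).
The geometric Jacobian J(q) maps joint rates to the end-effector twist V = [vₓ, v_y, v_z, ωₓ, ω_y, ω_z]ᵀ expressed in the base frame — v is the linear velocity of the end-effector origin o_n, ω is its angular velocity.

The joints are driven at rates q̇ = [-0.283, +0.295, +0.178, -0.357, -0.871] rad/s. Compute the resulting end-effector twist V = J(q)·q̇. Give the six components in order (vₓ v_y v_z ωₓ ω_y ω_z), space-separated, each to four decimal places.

0.1970 -0.6502 -0.4203 -0.7521 0.6078 -0.3668

o_n = [2.2063, -0.1131, 0.3068]
J₁: ẑ×o_n = [0.1131, 2.2063, -0.0000], ω = ẑ
J2: z=[0.2756, 0.9613, 0.0000] o=[0.4710, -0.1351, 0.0000] → [0.2949, -0.0846, -1.6620, 0.2756, 0.9613, 0.0000]
J3: z=[0.2326, -0.0667, -0.9703] o=[1.1596, 0.0836, 0.1500] → [-0.2013, -1.0521, 0.0241, 0.2326, -0.0667, -0.9703]
J4: z=[0.6933, 0.7111, 0.1173] o=[1.5347, -0.3013, 0.2664] → [0.0067, 0.0507, -0.3470, 0.6933, 0.7111, 0.1173]
J5: z=[0.7202, -0.6774, -0.1502] o=[1.8737, 0.1070, 0.0501] → [-0.2069, -0.2348, 0.0668, 0.7202, -0.6774, -0.1502]
V = J·q̇ = [0.1970, -0.6502, -0.4203, -0.7521, 0.6078, -0.3668]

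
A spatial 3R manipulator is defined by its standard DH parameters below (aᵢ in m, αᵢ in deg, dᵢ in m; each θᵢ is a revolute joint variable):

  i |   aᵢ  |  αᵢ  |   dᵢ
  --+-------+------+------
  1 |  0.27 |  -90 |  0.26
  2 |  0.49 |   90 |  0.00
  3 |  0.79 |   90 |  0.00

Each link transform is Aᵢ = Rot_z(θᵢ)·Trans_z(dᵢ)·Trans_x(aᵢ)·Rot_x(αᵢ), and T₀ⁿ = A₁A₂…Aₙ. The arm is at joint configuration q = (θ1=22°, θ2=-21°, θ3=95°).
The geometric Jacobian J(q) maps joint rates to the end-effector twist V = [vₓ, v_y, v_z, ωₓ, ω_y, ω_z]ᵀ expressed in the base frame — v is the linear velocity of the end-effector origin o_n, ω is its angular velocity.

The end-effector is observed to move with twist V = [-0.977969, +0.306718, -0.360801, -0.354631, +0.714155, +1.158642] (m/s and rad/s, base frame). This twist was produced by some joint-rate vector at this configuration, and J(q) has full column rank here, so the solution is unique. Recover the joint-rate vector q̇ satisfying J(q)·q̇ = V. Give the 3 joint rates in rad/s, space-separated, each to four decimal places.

0.9990 0.7950 0.1710

o_n = [0.3201, 0.9781, 0.4109]
J₁: ẑ×o_n = [-0.9781, 0.3201, 0.0000], ω = ẑ
J2: z=[-0.3746, 0.9272, 0.0000] o=[0.2503, 0.1011, 0.2600] → [0.1399, 0.0565, -0.3932, -0.3746, 0.9272, 0.0000]
J3: z=[-0.3323, -0.1342, 0.9336] o=[0.6745, 0.2725, 0.4356] → [-0.6554, -0.3391, -0.2820, -0.3323, -0.1342, 0.9336]
q̇ = J⁺·V = [0.9990, 0.7950, 0.1710]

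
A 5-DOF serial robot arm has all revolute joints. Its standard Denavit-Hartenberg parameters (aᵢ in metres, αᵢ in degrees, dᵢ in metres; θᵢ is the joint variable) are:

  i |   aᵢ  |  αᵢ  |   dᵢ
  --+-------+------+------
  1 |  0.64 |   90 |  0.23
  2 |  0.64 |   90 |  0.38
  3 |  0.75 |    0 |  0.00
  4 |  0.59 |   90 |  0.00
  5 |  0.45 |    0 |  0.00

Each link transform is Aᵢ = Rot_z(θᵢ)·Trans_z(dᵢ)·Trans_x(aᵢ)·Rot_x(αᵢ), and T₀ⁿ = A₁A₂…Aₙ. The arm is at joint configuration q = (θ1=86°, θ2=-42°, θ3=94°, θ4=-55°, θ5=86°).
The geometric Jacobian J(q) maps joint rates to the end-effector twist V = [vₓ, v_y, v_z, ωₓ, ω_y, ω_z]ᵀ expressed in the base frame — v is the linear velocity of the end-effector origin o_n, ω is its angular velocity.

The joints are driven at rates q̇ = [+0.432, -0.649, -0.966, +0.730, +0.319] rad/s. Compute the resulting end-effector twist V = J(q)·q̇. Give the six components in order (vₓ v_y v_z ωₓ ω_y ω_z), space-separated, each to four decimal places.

o_n = [1.5947, 1.0265, -0.8200]
J₁: ẑ×o_n = [-1.0265, 1.5947, 0.0000], ω = ẑ
J2: z=[0.9976, -0.0698, 0.0000] o=[0.0446, 0.6384, 0.2300] → [0.0732, 1.0474, 0.4952, 0.9976, -0.0698, 0.0000]
J3: z=[-0.0467, -0.6675, -0.7431] o=[0.4569, 1.0864, -0.1982] → [0.3705, -0.8746, 0.7623, -0.0467, -0.6675, -0.7431]
J4: z=[-0.0467, -0.6675, -0.7431] o=[1.2005, 0.9954, -0.1632] → [0.4615, -0.3236, 0.2617, -0.0467, -0.6675, -0.7431]
J5: z=[-0.7426, 0.5207, -0.4211] o=[1.5947, 1.3094, -0.4700] → [-0.3014, -0.2599, 0.2101, -0.7426, 0.5207, -0.4211]
V = J·q̇ = [-0.6081, 0.5349, -0.7997, -0.8733, 0.3689, 0.4731]

-0.6081 0.5349 -0.7997 -0.8733 0.3689 0.4731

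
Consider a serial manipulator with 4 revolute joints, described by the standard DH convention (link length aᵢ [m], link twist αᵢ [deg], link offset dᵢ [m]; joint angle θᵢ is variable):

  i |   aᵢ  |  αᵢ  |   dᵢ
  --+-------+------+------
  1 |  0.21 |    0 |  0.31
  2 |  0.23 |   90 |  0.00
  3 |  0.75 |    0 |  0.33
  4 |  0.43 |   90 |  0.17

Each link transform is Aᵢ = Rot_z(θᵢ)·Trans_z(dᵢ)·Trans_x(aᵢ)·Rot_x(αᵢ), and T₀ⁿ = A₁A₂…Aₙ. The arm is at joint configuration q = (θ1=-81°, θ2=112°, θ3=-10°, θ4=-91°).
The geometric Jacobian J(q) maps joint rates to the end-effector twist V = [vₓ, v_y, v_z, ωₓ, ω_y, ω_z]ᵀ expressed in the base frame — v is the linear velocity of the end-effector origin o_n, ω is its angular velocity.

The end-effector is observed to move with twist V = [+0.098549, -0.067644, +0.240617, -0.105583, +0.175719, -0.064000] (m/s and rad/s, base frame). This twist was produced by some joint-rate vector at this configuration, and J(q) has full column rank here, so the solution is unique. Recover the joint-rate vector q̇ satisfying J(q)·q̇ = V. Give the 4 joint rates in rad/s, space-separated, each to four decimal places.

0.6610 -0.7250 0.3030 -0.5080

o_n = [1.0503, -0.1794, -0.2423]
J₁: ẑ×o_n = [0.1794, 1.0503, -0.0000], ω = ẑ
J2: z=[0.0000, 0.0000, 1.0000] o=[0.0329, -0.2074, 0.3100] → [-0.0280, 1.0174, 0.0000, 0.0000, 0.0000, 1.0000]
J3: z=[0.5150, -0.8572, 0.0000] o=[0.2300, -0.0890, 0.3100] → [0.4734, 0.2845, 0.6566, 0.5150, -0.8572, 0.0000]
J4: z=[0.5150, -0.8572, 0.0000] o=[1.0331, 0.0086, 0.1798] → [0.3618, 0.2174, -0.0820, 0.5150, -0.8572, 0.0000]
q̇ = J⁺·V = [0.6610, -0.7250, 0.3030, -0.5080]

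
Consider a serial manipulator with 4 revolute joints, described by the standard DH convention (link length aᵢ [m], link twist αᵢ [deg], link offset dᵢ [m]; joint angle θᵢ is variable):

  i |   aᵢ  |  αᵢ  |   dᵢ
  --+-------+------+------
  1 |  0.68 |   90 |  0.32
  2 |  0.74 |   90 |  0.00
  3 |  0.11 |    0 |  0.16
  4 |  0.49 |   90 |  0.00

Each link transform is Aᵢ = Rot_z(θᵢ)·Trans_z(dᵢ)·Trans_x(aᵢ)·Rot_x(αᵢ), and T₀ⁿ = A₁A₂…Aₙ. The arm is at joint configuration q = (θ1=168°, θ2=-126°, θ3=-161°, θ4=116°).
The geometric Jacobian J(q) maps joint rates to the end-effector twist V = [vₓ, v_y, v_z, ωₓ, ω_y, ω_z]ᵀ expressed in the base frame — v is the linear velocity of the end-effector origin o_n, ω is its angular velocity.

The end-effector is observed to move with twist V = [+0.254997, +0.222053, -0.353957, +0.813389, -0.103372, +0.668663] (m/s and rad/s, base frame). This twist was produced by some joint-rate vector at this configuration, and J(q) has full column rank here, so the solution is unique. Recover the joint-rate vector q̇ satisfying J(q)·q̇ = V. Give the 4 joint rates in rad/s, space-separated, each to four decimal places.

o_n = [-0.0531, -0.3795, -0.3808]
J₁: ẑ×o_n = [0.3795, -0.0531, 0.0000], ω = ẑ
J2: z=[0.2079, 0.9781, 0.0000] o=[-0.6651, 0.1414, 0.3200] → [-0.6855, 0.1457, -0.7069, 0.2079, 0.9781, 0.0000]
J3: z=[0.7913, -0.1682, 0.5878] o=[-0.2397, 0.0509, -0.2787] → [0.2702, 0.1905, -0.3093, 0.7913, -0.1682, 0.5878]
J4: z=[0.7913, -0.1682, 0.5878] o=[-0.1803, 0.0017, -0.1005] → [0.2712, 0.2966, -0.2803, 0.7913, -0.1682, 0.5878]
q̇ = J⁺·V = [0.0750, 0.0680, 0.7860, 0.2240]

0.0750 0.0680 0.7860 0.2240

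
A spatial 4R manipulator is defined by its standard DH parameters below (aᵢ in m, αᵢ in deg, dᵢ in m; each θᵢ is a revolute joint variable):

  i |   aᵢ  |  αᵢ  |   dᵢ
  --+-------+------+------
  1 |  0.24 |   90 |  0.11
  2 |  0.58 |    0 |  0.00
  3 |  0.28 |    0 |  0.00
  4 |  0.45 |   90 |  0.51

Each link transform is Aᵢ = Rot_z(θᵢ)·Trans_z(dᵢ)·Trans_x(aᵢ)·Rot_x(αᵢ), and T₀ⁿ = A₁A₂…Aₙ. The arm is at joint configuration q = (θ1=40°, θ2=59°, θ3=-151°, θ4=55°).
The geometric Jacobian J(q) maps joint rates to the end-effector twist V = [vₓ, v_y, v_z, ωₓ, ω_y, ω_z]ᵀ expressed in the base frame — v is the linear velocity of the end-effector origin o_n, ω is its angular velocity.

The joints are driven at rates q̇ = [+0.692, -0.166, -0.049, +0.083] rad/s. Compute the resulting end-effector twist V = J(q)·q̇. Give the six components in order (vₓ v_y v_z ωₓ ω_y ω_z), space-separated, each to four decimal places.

o_n = [1.0083, 0.1803, 0.0565]
J₁: ẑ×o_n = [-0.1803, 1.0083, 0.0000], ω = ẑ
J2: z=[0.6428, -0.7660, 0.0000] o=[0.1839, 0.1543, 0.1100] → [0.0410, 0.0344, 0.6483, 0.6428, -0.7660, 0.0000]
J3: z=[0.6428, -0.7660, 0.0000] o=[0.4127, 0.3463, 0.6072] → [0.4218, 0.3539, 0.3496, 0.6428, -0.7660, 0.0000]
J4: z=[0.6428, -0.7660, 0.0000] o=[0.4052, 0.3400, 0.3273] → [0.2075, 0.1741, 0.3594, 0.6428, -0.7660, 0.0000]
V = J·q̇ = [-0.1350, 0.6892, -0.0949, -0.0848, 0.1011, 0.6920]

-0.1350 0.6892 -0.0949 -0.0848 0.1011 0.6920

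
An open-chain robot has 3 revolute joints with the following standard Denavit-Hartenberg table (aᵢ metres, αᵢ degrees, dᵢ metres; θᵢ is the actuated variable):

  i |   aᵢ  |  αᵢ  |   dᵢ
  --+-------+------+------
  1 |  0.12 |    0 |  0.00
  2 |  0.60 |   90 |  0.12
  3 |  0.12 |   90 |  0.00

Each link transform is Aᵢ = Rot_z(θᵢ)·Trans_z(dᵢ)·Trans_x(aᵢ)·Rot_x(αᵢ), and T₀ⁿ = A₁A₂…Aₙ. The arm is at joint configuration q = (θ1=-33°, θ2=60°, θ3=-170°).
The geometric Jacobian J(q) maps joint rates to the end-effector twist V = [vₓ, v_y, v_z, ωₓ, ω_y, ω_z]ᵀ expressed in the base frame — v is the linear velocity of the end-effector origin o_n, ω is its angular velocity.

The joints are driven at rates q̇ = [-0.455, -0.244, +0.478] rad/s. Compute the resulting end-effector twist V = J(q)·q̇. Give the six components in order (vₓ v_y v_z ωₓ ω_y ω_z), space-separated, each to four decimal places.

0.1320 -0.3414 -0.0565 0.2170 -0.4259 -0.6990

o_n = [0.5299, 0.1534, 0.0992]
J₁: ẑ×o_n = [-0.1534, 0.5299, 0.0000], ω = ẑ
J2: z=[0.0000, 0.0000, 1.0000] o=[0.1006, -0.0654, 0.0000] → [-0.2187, 0.4293, 0.0000, 0.0000, 0.0000, 1.0000]
J3: z=[0.4540, -0.8910, 0.0000] o=[0.6352, 0.2070, 0.1200] → [0.0186, 0.0095, -0.1182, 0.4540, -0.8910, 0.0000]
V = J·q̇ = [0.1320, -0.3414, -0.0565, 0.2170, -0.4259, -0.6990]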